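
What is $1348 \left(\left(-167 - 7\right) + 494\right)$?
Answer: $431360$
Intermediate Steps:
$1348 \left(\left(-167 - 7\right) + 494\right) = 1348 \left(-174 + 494\right) = 1348 \cdot 320 = 431360$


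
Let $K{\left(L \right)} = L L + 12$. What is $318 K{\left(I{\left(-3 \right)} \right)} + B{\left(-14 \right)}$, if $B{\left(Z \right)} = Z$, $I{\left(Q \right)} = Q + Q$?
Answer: $15250$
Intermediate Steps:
$I{\left(Q \right)} = 2 Q$
$K{\left(L \right)} = 12 + L^{2}$ ($K{\left(L \right)} = L^{2} + 12 = 12 + L^{2}$)
$318 K{\left(I{\left(-3 \right)} \right)} + B{\left(-14 \right)} = 318 \left(12 + \left(2 \left(-3\right)\right)^{2}\right) - 14 = 318 \left(12 + \left(-6\right)^{2}\right) - 14 = 318 \left(12 + 36\right) - 14 = 318 \cdot 48 - 14 = 15264 - 14 = 15250$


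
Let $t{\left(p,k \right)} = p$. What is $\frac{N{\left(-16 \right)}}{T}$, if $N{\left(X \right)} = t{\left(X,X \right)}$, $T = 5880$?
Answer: $- \frac{2}{735} \approx -0.0027211$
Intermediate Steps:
$N{\left(X \right)} = X$
$\frac{N{\left(-16 \right)}}{T} = - \frac{16}{5880} = \left(-16\right) \frac{1}{5880} = - \frac{2}{735}$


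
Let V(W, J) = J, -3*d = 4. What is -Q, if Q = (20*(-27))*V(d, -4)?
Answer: -2160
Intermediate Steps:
d = -4/3 (d = -⅓*4 = -4/3 ≈ -1.3333)
Q = 2160 (Q = (20*(-27))*(-4) = -540*(-4) = 2160)
-Q = -1*2160 = -2160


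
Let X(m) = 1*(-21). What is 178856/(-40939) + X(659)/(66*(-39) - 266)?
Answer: -507091321/116266760 ≈ -4.3615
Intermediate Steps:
X(m) = -21
178856/(-40939) + X(659)/(66*(-39) - 266) = 178856/(-40939) - 21/(66*(-39) - 266) = 178856*(-1/40939) - 21/(-2574 - 266) = -178856/40939 - 21/(-2840) = -178856/40939 - 21*(-1/2840) = -178856/40939 + 21/2840 = -507091321/116266760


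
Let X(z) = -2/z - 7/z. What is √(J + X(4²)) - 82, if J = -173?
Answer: -82 + I*√2777/4 ≈ -82.0 + 13.174*I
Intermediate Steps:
X(z) = -9/z
√(J + X(4²)) - 82 = √(-173 - 9/(4²)) - 82 = √(-173 - 9/16) - 82 = √(-2777/16) - 82 = I*√2777/4 - 82 = -82 + I*√2777/4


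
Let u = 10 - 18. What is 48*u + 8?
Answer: -376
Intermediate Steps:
u = -8
48*u + 8 = 48*(-8) + 8 = -384 + 8 = -376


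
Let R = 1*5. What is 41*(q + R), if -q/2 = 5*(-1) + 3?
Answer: 369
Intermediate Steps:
q = 4 (q = -2*(5*(-1) + 3) = -2*(-5 + 3) = -2*(-2) = 4)
R = 5
41*(q + R) = 41*(4 + 5) = 41*9 = 369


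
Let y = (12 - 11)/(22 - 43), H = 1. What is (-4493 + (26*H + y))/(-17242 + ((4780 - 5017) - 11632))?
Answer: 93808/611331 ≈ 0.15345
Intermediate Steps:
y = -1/21 (y = 1/(-21) = 1*(-1/21) = -1/21 ≈ -0.047619)
(-4493 + (26*H + y))/(-17242 + ((4780 - 5017) - 11632)) = (-4493 + (26*1 - 1/21))/(-17242 + ((4780 - 5017) - 11632)) = (-4493 + (26 - 1/21))/(-17242 + (-237 - 11632)) = (-4493 + 545/21)/(-17242 - 11869) = -93808/21/(-29111) = -93808/21*(-1/29111) = 93808/611331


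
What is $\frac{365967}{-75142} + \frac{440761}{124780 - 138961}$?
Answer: $- \frac{38309441089}{1065588702} \approx -35.951$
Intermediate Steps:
$\frac{365967}{-75142} + \frac{440761}{124780 - 138961} = 365967 \left(- \frac{1}{75142}\right) + \frac{440761}{-14181} = - \frac{365967}{75142} + 440761 \left(- \frac{1}{14181}\right) = - \frac{365967}{75142} - \frac{440761}{14181} = - \frac{38309441089}{1065588702}$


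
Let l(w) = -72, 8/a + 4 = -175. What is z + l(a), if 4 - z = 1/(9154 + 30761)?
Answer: -2714221/39915 ≈ -68.000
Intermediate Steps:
a = -8/179 (a = 8/(-4 - 175) = 8/(-179) = 8*(-1/179) = -8/179 ≈ -0.044693)
z = 159659/39915 (z = 4 - 1/(9154 + 30761) = 4 - 1/39915 = 159659/39915 ≈ 4.0000)
z + l(a) = 159659/39915 - 72 = -2714221/39915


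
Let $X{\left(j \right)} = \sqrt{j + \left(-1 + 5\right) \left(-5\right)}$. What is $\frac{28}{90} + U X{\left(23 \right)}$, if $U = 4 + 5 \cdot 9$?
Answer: $\frac{14}{45} + 49 \sqrt{3} \approx 85.182$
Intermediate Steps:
$U = 49$ ($U = 4 + 45 = 49$)
$X{\left(j \right)} = \sqrt{-20 + j}$ ($X{\left(j \right)} = \sqrt{j + 4 \left(-5\right)} = \sqrt{j - 20} = \sqrt{-20 + j}$)
$\frac{28}{90} + U X{\left(23 \right)} = \frac{28}{90} + 49 \sqrt{-20 + 23} = 28 \cdot \frac{1}{90} + 49 \sqrt{3} = \frac{14}{45} + 49 \sqrt{3}$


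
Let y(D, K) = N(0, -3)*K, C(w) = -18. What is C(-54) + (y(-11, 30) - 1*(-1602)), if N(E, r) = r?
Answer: 1494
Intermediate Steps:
y(D, K) = -3*K
C(-54) + (y(-11, 30) - 1*(-1602)) = -18 + (-3*30 - 1*(-1602)) = -18 + (-90 + 1602) = -18 + 1512 = 1494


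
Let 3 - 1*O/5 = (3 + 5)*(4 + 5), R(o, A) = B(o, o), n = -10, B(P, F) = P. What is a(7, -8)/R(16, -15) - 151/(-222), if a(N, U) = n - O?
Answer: 38393/1776 ≈ 21.618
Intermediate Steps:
R(o, A) = o
O = -345 (O = 15 - 5*(3 + 5)*(4 + 5) = 15 - 40*9 = 15 - 5*72 = 15 - 360 = -345)
a(N, U) = 335 (a(N, U) = -10 - 1*(-345) = -10 + 345 = 335)
a(7, -8)/R(16, -15) - 151/(-222) = 335/16 - 151/(-222) = 335*(1/16) - 151*(-1/222) = 335/16 + 151/222 = 38393/1776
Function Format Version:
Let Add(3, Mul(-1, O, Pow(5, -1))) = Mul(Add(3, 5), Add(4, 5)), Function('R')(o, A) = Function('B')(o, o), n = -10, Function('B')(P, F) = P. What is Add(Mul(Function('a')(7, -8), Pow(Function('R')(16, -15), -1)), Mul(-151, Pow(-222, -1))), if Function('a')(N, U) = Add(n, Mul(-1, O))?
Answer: Rational(38393, 1776) ≈ 21.618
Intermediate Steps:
Function('R')(o, A) = o
O = -345 (O = Add(15, Mul(-5, Mul(Add(3, 5), Add(4, 5)))) = Add(15, Mul(-5, Mul(8, 9))) = Add(15, Mul(-5, 72)) = Add(15, -360) = -345)
Function('a')(N, U) = 335 (Function('a')(N, U) = Add(-10, Mul(-1, -345)) = Add(-10, 345) = 335)
Add(Mul(Function('a')(7, -8), Pow(Function('R')(16, -15), -1)), Mul(-151, Pow(-222, -1))) = Add(Mul(335, Pow(16, -1)), Mul(-151, Pow(-222, -1))) = Add(Mul(335, Rational(1, 16)), Mul(-151, Rational(-1, 222))) = Add(Rational(335, 16), Rational(151, 222)) = Rational(38393, 1776)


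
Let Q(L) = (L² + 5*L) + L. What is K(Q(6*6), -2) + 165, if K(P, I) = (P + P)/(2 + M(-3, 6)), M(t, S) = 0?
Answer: 1677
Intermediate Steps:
Q(L) = L² + 6*L
K(P, I) = P (K(P, I) = (P + P)/(2 + 0) = (2*P)/2 = (2*P)*(½) = P)
K(Q(6*6), -2) + 165 = (6*6)*(6 + 6*6) + 165 = 36*(6 + 36) + 165 = 36*42 + 165 = 1512 + 165 = 1677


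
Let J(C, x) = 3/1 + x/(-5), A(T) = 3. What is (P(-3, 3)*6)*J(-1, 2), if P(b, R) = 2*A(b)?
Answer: 468/5 ≈ 93.600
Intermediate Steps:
J(C, x) = 3 - x/5 (J(C, x) = 3*1 + x*(-⅕) = 3 - x/5)
P(b, R) = 6 (P(b, R) = 2*3 = 6)
(P(-3, 3)*6)*J(-1, 2) = (6*6)*(3 - ⅕*2) = 36*(3 - ⅖) = 36*(13/5) = 468/5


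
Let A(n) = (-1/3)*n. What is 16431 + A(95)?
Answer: 49198/3 ≈ 16399.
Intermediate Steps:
A(n) = -n/3 (A(n) = (-1*⅓)*n = -n/3)
16431 + A(95) = 16431 - ⅓*95 = 16431 - 95/3 = 49198/3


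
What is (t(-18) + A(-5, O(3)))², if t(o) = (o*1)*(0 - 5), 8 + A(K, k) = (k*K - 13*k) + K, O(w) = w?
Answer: 529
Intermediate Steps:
A(K, k) = -8 + K - 13*k + K*k (A(K, k) = -8 + ((k*K - 13*k) + K) = -8 + ((K*k - 13*k) + K) = -8 + ((-13*k + K*k) + K) = -8 + (K - 13*k + K*k) = -8 + K - 13*k + K*k)
t(o) = -5*o (t(o) = o*(-5) = -5*o)
(t(-18) + A(-5, O(3)))² = (-5*(-18) + (-8 - 5 - 13*3 - 5*3))² = (90 + (-8 - 5 - 39 - 15))² = (90 - 67)² = 23² = 529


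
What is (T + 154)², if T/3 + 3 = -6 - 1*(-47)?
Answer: 71824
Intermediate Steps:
T = 114 (T = -9 + 3*(-6 - 1*(-47)) = -9 + 3*(-6 + 47) = -9 + 3*41 = -9 + 123 = 114)
(T + 154)² = (114 + 154)² = 268² = 71824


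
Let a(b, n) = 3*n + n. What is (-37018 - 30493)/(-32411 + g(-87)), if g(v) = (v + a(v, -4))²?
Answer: 67511/21802 ≈ 3.0965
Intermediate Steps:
a(b, n) = 4*n
g(v) = (-16 + v)² (g(v) = (v + 4*(-4))² = (v - 16)² = (-16 + v)²)
(-37018 - 30493)/(-32411 + g(-87)) = (-37018 - 30493)/(-32411 + (-16 - 87)²) = -67511/(-32411 + (-103)²) = -67511/(-32411 + 10609) = -67511/(-21802) = -67511*(-1/21802) = 67511/21802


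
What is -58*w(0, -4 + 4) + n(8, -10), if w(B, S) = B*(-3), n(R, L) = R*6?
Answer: 48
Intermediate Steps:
n(R, L) = 6*R
w(B, S) = -3*B
-58*w(0, -4 + 4) + n(8, -10) = -(-174)*0 + 6*8 = -58*0 + 48 = 0 + 48 = 48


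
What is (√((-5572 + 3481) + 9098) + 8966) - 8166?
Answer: 800 + 7*√143 ≈ 883.71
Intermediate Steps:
(√((-5572 + 3481) + 9098) + 8966) - 8166 = (√(-2091 + 9098) + 8966) - 8166 = (√7007 + 8966) - 8166 = (7*√143 + 8966) - 8166 = (8966 + 7*√143) - 8166 = 800 + 7*√143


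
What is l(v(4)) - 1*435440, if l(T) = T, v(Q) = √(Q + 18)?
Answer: -435440 + √22 ≈ -4.3544e+5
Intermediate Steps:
v(Q) = √(18 + Q)
l(v(4)) - 1*435440 = √(18 + 4) - 1*435440 = √22 - 435440 = -435440 + √22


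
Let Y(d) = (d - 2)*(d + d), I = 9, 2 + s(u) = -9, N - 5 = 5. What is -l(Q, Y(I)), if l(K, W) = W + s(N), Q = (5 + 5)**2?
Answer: -115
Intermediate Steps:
N = 10 (N = 5 + 5 = 10)
s(u) = -11 (s(u) = -2 - 9 = -11)
Y(d) = 2*d*(-2 + d) (Y(d) = (-2 + d)*(2*d) = 2*d*(-2 + d))
Q = 100 (Q = 10**2 = 100)
l(K, W) = -11 + W (l(K, W) = W - 11 = -11 + W)
-l(Q, Y(I)) = -(-11 + 2*9*(-2 + 9)) = -(-11 + 2*9*7) = -(-11 + 126) = -1*115 = -115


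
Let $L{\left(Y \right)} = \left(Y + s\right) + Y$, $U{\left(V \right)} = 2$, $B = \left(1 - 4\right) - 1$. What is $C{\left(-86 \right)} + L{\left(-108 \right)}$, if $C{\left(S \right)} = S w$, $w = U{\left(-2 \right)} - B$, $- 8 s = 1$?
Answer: $- \frac{5857}{8} \approx -732.13$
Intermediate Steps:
$B = -4$ ($B = -3 - 1 = -4$)
$s = - \frac{1}{8}$ ($s = \left(- \frac{1}{8}\right) 1 = - \frac{1}{8} \approx -0.125$)
$w = 6$ ($w = 2 - -4 = 2 + 4 = 6$)
$L{\left(Y \right)} = - \frac{1}{8} + 2 Y$ ($L{\left(Y \right)} = \left(Y - \frac{1}{8}\right) + Y = \left(- \frac{1}{8} + Y\right) + Y = - \frac{1}{8} + 2 Y$)
$C{\left(S \right)} = 6 S$ ($C{\left(S \right)} = S 6 = 6 S$)
$C{\left(-86 \right)} + L{\left(-108 \right)} = 6 \left(-86\right) + \left(- \frac{1}{8} + 2 \left(-108\right)\right) = -516 - \frac{1729}{8} = - \frac{5857}{8}$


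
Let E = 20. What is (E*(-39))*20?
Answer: -15600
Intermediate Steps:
(E*(-39))*20 = (20*(-39))*20 = -780*20 = -15600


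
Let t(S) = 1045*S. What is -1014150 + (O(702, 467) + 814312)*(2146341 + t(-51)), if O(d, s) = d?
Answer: 1705860778494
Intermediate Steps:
-1014150 + (O(702, 467) + 814312)*(2146341 + t(-51)) = -1014150 + (702 + 814312)*(2146341 + 1045*(-51)) = -1014150 + 815014*(2146341 - 53295) = -1014150 + 815014*2093046 = -1014150 + 1705861792644 = 1705860778494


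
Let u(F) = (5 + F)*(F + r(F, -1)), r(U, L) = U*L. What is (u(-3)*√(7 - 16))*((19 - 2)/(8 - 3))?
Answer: 0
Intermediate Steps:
r(U, L) = L*U
u(F) = 0 (u(F) = (5 + F)*(F - F) = (5 + F)*0 = 0)
(u(-3)*√(7 - 16))*((19 - 2)/(8 - 3)) = (0*√(7 - 16))*((19 - 2)/(8 - 3)) = (0*√(-9))*(17/5) = (0*(3*I))*(17*(⅕)) = 0*(17/5) = 0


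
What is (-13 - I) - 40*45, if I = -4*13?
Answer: -1761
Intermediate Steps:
I = -52
(-13 - I) - 40*45 = (-13 - 1*(-52)) - 40*45 = (-13 + 52) - 1800 = 39 - 1800 = -1761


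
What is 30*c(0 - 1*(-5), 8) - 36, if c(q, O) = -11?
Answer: -366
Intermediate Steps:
30*c(0 - 1*(-5), 8) - 36 = 30*(-11) - 36 = -330 - 36 = -366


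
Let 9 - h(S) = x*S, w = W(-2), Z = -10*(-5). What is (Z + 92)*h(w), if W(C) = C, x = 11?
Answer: 4402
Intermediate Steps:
Z = 50
w = -2
h(S) = 9 - 11*S
(Z + 92)*h(w) = (50 + 92)*(9 - 11*(-2)) = 142*(9 + 22) = 142*31 = 4402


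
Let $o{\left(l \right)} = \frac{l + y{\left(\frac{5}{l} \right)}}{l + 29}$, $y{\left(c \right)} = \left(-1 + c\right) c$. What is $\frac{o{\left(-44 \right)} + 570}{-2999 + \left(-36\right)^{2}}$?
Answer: $- \frac{5545913}{16485040} \approx -0.33642$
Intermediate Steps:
$y{\left(c \right)} = c \left(-1 + c\right)$
$o{\left(l \right)} = \frac{l + \frac{5 \left(-1 + \frac{5}{l}\right)}{l}}{29 + l}$ ($o{\left(l \right)} = \frac{l + \frac{5}{l} \left(-1 + \frac{5}{l}\right)}{l + 29} = \frac{l + \frac{5 \left(-1 + \frac{5}{l}\right)}{l}}{29 + l}$)
$\frac{o{\left(-44 \right)} + 570}{-2999 + \left(-36\right)^{2}} = \frac{\frac{25 + \left(-44\right)^{3} - -220}{1936 \left(29 - 44\right)} + 570}{-2999 + \left(-36\right)^{2}} = \frac{\frac{25 - 85184 + 220}{1936 \left(-15\right)} + 570}{-2999 + 1296} = \frac{\frac{1}{1936} \left(- \frac{1}{15}\right) \left(-84939\right) + 570}{-1703} = \left(\frac{28313}{9680} + 570\right) \left(- \frac{1}{1703}\right) = \frac{5545913}{9680} \left(- \frac{1}{1703}\right) = - \frac{5545913}{16485040}$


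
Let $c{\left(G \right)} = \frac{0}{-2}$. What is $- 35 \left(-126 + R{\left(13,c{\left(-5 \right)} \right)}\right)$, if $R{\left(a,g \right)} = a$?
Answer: $3955$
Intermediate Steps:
$c{\left(G \right)} = 0$ ($c{\left(G \right)} = 0 \left(- \frac{1}{2}\right) = 0$)
$- 35 \left(-126 + R{\left(13,c{\left(-5 \right)} \right)}\right) = - 35 \left(-126 + 13\right) = \left(-35\right) \left(-113\right) = 3955$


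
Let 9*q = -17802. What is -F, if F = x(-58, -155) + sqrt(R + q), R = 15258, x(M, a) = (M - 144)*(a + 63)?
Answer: -18584 - 4*sqrt(830) ≈ -18699.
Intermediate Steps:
q = -1978 (q = (1/9)*(-17802) = -1978)
x(M, a) = (-144 + M)*(63 + a)
F = 18584 + 4*sqrt(830) (F = (-9072 - 144*(-155) + 63*(-58) - 58*(-155)) + sqrt(15258 - 1978) = (-9072 + 22320 - 3654 + 8990) + sqrt(13280) = 18584 + 4*sqrt(830) ≈ 18699.)
-F = -(18584 + 4*sqrt(830)) = -18584 - 4*sqrt(830)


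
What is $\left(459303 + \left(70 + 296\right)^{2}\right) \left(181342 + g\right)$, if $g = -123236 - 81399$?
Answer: $-13818781887$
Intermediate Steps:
$g = -204635$
$\left(459303 + \left(70 + 296\right)^{2}\right) \left(181342 + g\right) = \left(459303 + \left(70 + 296\right)^{2}\right) \left(181342 - 204635\right) = \left(459303 + 366^{2}\right) \left(-23293\right) = \left(459303 + 133956\right) \left(-23293\right) = 593259 \left(-23293\right) = -13818781887$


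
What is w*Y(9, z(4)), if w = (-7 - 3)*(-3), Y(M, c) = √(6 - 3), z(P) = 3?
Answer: 30*√3 ≈ 51.962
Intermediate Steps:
Y(M, c) = √3
w = 30 (w = -10*(-3) = 30)
w*Y(9, z(4)) = 30*√3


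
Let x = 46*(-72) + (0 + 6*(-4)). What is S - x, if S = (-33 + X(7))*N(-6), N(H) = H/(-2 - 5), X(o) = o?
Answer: 23196/7 ≈ 3313.7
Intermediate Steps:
N(H) = -H/7 (N(H) = H/(-7) = H*(-⅐) = -H/7)
x = -3336 (x = -3312 + (0 - 24) = -3312 - 24 = -3336)
S = -156/7 (S = (-33 + 7)*(-⅐*(-6)) = -26*6/7 = -156/7 ≈ -22.286)
S - x = -156/7 - 1*(-3336) = -156/7 + 3336 = 23196/7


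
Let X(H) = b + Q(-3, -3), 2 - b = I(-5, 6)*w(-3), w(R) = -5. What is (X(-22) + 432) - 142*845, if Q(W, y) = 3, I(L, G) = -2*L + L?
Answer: -119528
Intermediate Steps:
I(L, G) = -L
b = 27 (b = 2 - (-1*(-5))*(-5) = 2 - 5*(-5) = 2 - 1*(-25) = 2 + 25 = 27)
X(H) = 30 (X(H) = 27 + 3 = 30)
(X(-22) + 432) - 142*845 = (30 + 432) - 142*845 = 462 - 119990 = -119528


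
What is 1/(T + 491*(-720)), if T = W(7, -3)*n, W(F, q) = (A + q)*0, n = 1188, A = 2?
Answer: -1/353520 ≈ -2.8287e-6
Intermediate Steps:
W(F, q) = 0 (W(F, q) = (2 + q)*0 = 0)
T = 0 (T = 0*1188 = 0)
1/(T + 491*(-720)) = 1/(0 + 491*(-720)) = 1/(0 - 353520) = 1/(-353520) = -1/353520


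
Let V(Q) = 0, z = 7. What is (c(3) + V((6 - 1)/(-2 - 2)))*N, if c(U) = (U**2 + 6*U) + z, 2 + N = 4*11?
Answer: 1428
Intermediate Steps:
N = 42 (N = -2 + 4*11 = -2 + 44 = 42)
c(U) = 7 + U**2 + 6*U (c(U) = (U**2 + 6*U) + 7 = 7 + U**2 + 6*U)
(c(3) + V((6 - 1)/(-2 - 2)))*N = ((7 + 3**2 + 6*3) + 0)*42 = ((7 + 9 + 18) + 0)*42 = (34 + 0)*42 = 34*42 = 1428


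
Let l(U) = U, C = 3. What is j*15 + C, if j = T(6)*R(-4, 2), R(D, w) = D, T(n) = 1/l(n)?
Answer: -7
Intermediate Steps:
T(n) = 1/n
j = -⅔ (j = -4/6 = (⅙)*(-4) = -⅔ ≈ -0.66667)
j*15 + C = -⅔*15 + 3 = -10 + 3 = -7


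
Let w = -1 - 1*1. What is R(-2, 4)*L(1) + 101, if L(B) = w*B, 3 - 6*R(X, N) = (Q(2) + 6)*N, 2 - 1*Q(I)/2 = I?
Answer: 108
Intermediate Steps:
Q(I) = 4 - 2*I
w = -2 (w = -1 - 1 = -2)
R(X, N) = ½ - N (R(X, N) = ½ - ((4 - 2*2) + 6)*N/6 = ½ - ((4 - 4) + 6)*N/6 = ½ - (0 + 6)*N/6 = ½ - N)
L(B) = -2*B
R(-2, 4)*L(1) + 101 = (½ - 1*4)*(-2*1) + 101 = (½ - 4)*(-2) + 101 = -7/2*(-2) + 101 = 7 + 101 = 108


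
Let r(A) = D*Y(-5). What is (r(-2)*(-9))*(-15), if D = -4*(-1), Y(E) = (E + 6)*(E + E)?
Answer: -5400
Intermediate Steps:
Y(E) = 2*E*(6 + E) (Y(E) = (6 + E)*(2*E) = 2*E*(6 + E))
D = 4
r(A) = -40 (r(A) = 4*(2*(-5)*(6 - 5)) = 4*(2*(-5)*1) = 4*(-10) = -40)
(r(-2)*(-9))*(-15) = -40*(-9)*(-15) = 360*(-15) = -5400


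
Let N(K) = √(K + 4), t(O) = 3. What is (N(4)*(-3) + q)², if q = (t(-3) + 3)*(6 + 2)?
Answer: 2376 - 576*√2 ≈ 1561.4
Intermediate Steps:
q = 48 (q = (3 + 3)*(6 + 2) = 6*8 = 48)
N(K) = √(4 + K)
(N(4)*(-3) + q)² = (√(4 + 4)*(-3) + 48)² = (√8*(-3) + 48)² = ((2*√2)*(-3) + 48)² = (-6*√2 + 48)² = (48 - 6*√2)²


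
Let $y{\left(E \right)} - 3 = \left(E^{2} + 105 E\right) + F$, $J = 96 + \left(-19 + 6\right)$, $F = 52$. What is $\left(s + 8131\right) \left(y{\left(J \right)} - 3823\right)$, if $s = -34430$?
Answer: $-311274964$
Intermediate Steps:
$J = 83$ ($J = 96 - 13 = 83$)
$y{\left(E \right)} = 55 + E^{2} + 105 E$ ($y{\left(E \right)} = 3 + \left(\left(E^{2} + 105 E\right) + 52\right) = 3 + \left(52 + E^{2} + 105 E\right) = 55 + E^{2} + 105 E$)
$\left(s + 8131\right) \left(y{\left(J \right)} - 3823\right) = \left(-34430 + 8131\right) \left(\left(55 + 83^{2} + 105 \cdot 83\right) - 3823\right) = - 26299 \left(\left(55 + 6889 + 8715\right) - 3823\right) = - 26299 \left(15659 - 3823\right) = \left(-26299\right) 11836 = -311274964$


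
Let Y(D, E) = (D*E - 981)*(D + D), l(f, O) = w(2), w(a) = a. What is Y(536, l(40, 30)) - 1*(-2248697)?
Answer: 2346249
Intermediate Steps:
l(f, O) = 2
Y(D, E) = 2*D*(-981 + D*E) (Y(D, E) = (-981 + D*E)*(2*D) = 2*D*(-981 + D*E))
Y(536, l(40, 30)) - 1*(-2248697) = 2*536*(-981 + 536*2) - 1*(-2248697) = 2*536*(-981 + 1072) + 2248697 = 2*536*91 + 2248697 = 97552 + 2248697 = 2346249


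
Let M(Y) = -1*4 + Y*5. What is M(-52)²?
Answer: 69696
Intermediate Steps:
M(Y) = -4 + 5*Y
M(-52)² = (-4 + 5*(-52))² = (-4 - 260)² = (-264)² = 69696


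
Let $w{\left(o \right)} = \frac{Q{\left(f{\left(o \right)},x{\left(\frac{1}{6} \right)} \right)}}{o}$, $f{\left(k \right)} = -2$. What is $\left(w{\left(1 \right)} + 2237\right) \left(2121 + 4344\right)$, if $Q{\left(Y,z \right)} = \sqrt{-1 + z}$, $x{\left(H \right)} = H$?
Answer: $14462205 + \frac{2155 i \sqrt{30}}{2} \approx 1.4462 \cdot 10^{7} + 5901.7 i$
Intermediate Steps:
$w{\left(o \right)} = \frac{i \sqrt{30}}{6 o}$ ($w{\left(o \right)} = \frac{\sqrt{-1 + \frac{1}{6}}}{o} = \frac{\sqrt{- \frac{5}{6}}}{o} = \frac{\frac{1}{6} i \sqrt{30}}{o} = \frac{i \sqrt{30}}{6 o}$)
$\left(w{\left(1 \right)} + 2237\right) \left(2121 + 4344\right) = \left(\frac{i \sqrt{30}}{6 \cdot 1} + 2237\right) \left(2121 + 4344\right) = \left(\frac{1}{6} i \sqrt{30} \cdot 1 + 2237\right) 6465 = \left(\frac{i \sqrt{30}}{6} + 2237\right) 6465 = \left(2237 + \frac{i \sqrt{30}}{6}\right) 6465 = 14462205 + \frac{2155 i \sqrt{30}}{2}$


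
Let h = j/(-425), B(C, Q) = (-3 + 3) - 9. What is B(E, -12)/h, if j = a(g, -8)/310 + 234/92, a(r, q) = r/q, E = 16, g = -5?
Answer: 43635600/29039 ≈ 1502.7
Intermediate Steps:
B(C, Q) = -9 (B(C, Q) = 0 - 9 = -9)
j = 29039/11408 (j = -5/(-8)/310 + 234/92 = -5*(-⅛)*(1/310) + 234*(1/92) = (5/8)*(1/310) + 117/46 = 1/496 + 117/46 = 29039/11408 ≈ 2.5455)
h = -29039/4848400 (h = (29039/11408)/(-425) = (29039/11408)*(-1/425) = -29039/4848400 ≈ -0.0059894)
B(E, -12)/h = -9/(-29039/4848400) = -9*(-4848400/29039) = 43635600/29039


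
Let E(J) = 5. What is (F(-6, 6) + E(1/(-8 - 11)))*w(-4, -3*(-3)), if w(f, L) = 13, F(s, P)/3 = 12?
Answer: 533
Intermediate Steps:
F(s, P) = 36 (F(s, P) = 3*12 = 36)
(F(-6, 6) + E(1/(-8 - 11)))*w(-4, -3*(-3)) = (36 + 5)*13 = 41*13 = 533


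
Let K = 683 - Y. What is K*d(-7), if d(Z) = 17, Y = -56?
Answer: 12563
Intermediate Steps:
K = 739 (K = 683 - 1*(-56) = 683 + 56 = 739)
K*d(-7) = 739*17 = 12563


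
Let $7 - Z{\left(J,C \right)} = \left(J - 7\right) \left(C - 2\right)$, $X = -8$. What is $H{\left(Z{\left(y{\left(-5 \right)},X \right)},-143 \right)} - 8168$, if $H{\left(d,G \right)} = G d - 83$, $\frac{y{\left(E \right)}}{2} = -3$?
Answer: $9338$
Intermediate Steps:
$y{\left(E \right)} = -6$ ($y{\left(E \right)} = 2 \left(-3\right) = -6$)
$Z{\left(J,C \right)} = 7 - \left(-7 + J\right) \left(-2 + C\right)$ ($Z{\left(J,C \right)} = 7 - \left(J - 7\right) \left(C - 2\right) = 7 - \left(-7 + J\right) \left(-2 + C\right)$)
$H{\left(d,G \right)} = -83 + G d$
$H{\left(Z{\left(y{\left(-5 \right)},X \right)},-143 \right)} - 8168 = \left(-83 - 143 \left(-7 + 2 \left(-6\right) + 7 \left(-8\right) - \left(-8\right) \left(-6\right)\right)\right) - 8168 = \left(-83 - 143 \left(-7 - 12 - 56 - 48\right)\right) - 8168 = \left(-83 - -17589\right) - 8168 = \left(-83 + 17589\right) - 8168 = 17506 - 8168 = 9338$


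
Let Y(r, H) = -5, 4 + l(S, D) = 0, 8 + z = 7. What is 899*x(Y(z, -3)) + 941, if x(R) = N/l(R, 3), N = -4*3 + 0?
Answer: 3638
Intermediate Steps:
z = -1 (z = -8 + 7 = -1)
l(S, D) = -4 (l(S, D) = -4 + 0 = -4)
N = -12 (N = -12 + 0 = -12)
x(R) = 3 (x(R) = -12/(-4) = -12*(-¼) = 3)
899*x(Y(z, -3)) + 941 = 899*3 + 941 = 2697 + 941 = 3638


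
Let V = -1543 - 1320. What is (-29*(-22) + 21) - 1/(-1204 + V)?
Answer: 2680154/4067 ≈ 659.00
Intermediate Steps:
V = -2863
(-29*(-22) + 21) - 1/(-1204 + V) = (-29*(-22) + 21) - 1/(-1204 - 2863) = (638 + 21) - 1/(-4067) = 659 - 1*(-1/4067) = 659 + 1/4067 = 2680154/4067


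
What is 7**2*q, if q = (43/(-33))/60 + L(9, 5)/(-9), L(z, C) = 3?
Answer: -34447/1980 ≈ -17.397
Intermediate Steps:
q = -703/1980 (q = (43/(-33))/60 + 3/(-9) = (43*(-1/33))*(1/60) + 3*(-1/9) = -43/33*1/60 - 1/3 = -43/1980 - 1/3 = -703/1980 ≈ -0.35505)
7**2*q = 7**2*(-703/1980) = 49*(-703/1980) = -34447/1980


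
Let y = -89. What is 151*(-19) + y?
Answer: -2958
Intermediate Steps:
151*(-19) + y = 151*(-19) - 89 = -2869 - 89 = -2958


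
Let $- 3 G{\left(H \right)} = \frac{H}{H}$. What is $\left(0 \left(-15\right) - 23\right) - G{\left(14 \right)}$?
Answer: $- \frac{68}{3} \approx -22.667$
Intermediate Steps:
$G{\left(H \right)} = - \frac{1}{3}$ ($G{\left(H \right)} = - \frac{H \frac{1}{H}}{3} = \left(- \frac{1}{3}\right) 1 = - \frac{1}{3}$)
$\left(0 \left(-15\right) - 23\right) - G{\left(14 \right)} = \left(0 \left(-15\right) - 23\right) - - \frac{1}{3} = \left(0 - 23\right) + \frac{1}{3} = -23 + \frac{1}{3} = - \frac{68}{3}$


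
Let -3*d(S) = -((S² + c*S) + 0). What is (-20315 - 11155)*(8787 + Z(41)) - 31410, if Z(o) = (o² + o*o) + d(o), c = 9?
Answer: -403864940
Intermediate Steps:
d(S) = 3*S + S²/3 (d(S) = -(-1)*((S² + 9*S) + 0)/3 = -(-1)*(S² + 9*S)/3 = -(-S² - 9*S)/3 = 3*S + S²/3)
Z(o) = 2*o² + o*(9 + o)/3 (Z(o) = (o² + o*o) + o*(9 + o)/3 = (o² + o²) + o*(9 + o)/3 = 2*o² + o*(9 + o)/3)
(-20315 - 11155)*(8787 + Z(41)) - 31410 = (-20315 - 11155)*(8787 + (⅓)*41*(9 + 7*41)) - 31410 = -31470*(8787 + (⅓)*41*(9 + 287)) - 31410 = -31470*(8787 + (⅓)*41*296) - 31410 = -31470*(8787 + 12136/3) - 31410 = -31470*38497/3 - 31410 = -403833530 - 31410 = -403864940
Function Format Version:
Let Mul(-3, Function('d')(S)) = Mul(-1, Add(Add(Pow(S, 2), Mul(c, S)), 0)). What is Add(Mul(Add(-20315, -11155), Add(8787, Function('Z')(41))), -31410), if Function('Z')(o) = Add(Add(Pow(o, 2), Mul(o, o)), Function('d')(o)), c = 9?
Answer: -403864940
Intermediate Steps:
Function('d')(S) = Add(Mul(3, S), Mul(Rational(1, 3), Pow(S, 2))) (Function('d')(S) = Mul(Rational(-1, 3), Mul(-1, Add(Add(Pow(S, 2), Mul(9, S)), 0))) = Mul(Rational(-1, 3), Mul(-1, Add(Pow(S, 2), Mul(9, S)))) = Mul(Rational(-1, 3), Add(Mul(-1, Pow(S, 2)), Mul(-9, S))) = Add(Mul(3, S), Mul(Rational(1, 3), Pow(S, 2))))
Function('Z')(o) = Add(Mul(2, Pow(o, 2)), Mul(Rational(1, 3), o, Add(9, o))) (Function('Z')(o) = Add(Add(Pow(o, 2), Mul(o, o)), Mul(Rational(1, 3), o, Add(9, o))) = Add(Add(Pow(o, 2), Pow(o, 2)), Mul(Rational(1, 3), o, Add(9, o))) = Add(Mul(2, Pow(o, 2)), Mul(Rational(1, 3), o, Add(9, o))))
Add(Mul(Add(-20315, -11155), Add(8787, Function('Z')(41))), -31410) = Add(Mul(Add(-20315, -11155), Add(8787, Mul(Rational(1, 3), 41, Add(9, Mul(7, 41))))), -31410) = Add(Mul(-31470, Add(8787, Mul(Rational(1, 3), 41, Add(9, 287)))), -31410) = Add(Mul(-31470, Add(8787, Mul(Rational(1, 3), 41, 296))), -31410) = Add(Mul(-31470, Add(8787, Rational(12136, 3))), -31410) = Add(Mul(-31470, Rational(38497, 3)), -31410) = Add(-403833530, -31410) = -403864940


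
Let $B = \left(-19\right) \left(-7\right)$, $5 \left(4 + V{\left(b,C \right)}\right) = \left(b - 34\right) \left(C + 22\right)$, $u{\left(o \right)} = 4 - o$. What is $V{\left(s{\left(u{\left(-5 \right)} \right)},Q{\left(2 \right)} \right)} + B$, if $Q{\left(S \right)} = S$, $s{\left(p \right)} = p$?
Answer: $9$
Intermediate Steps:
$V{\left(b,C \right)} = -4 + \frac{\left(-34 + b\right) \left(22 + C\right)}{5}$ ($V{\left(b,C \right)} = -4 + \frac{\left(b - 34\right) \left(C + 22\right)}{5} = -4 + \frac{\left(-34 + b\right) \left(22 + C\right)}{5}$)
$B = 133$
$V{\left(s{\left(u{\left(-5 \right)} \right)},Q{\left(2 \right)} \right)} + B = \left(- \frac{768}{5} - \frac{68}{5} + \frac{22 \left(4 - -5\right)}{5} + \frac{1}{5} \cdot 2 \left(4 - -5\right)\right) + 133 = \left(- \frac{768}{5} - \frac{68}{5} + \frac{22 \left(4 + 5\right)}{5} + \frac{1}{5} \cdot 2 \left(4 + 5\right)\right) + 133 = \left(- \frac{768}{5} - \frac{68}{5} + \frac{22}{5} \cdot 9 + \frac{1}{5} \cdot 2 \cdot 9\right) + 133 = \left(- \frac{768}{5} - \frac{68}{5} + \frac{198}{5} + \frac{18}{5}\right) + 133 = -124 + 133 = 9$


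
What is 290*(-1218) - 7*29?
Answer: -353423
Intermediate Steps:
290*(-1218) - 7*29 = -353220 - 203 = -353423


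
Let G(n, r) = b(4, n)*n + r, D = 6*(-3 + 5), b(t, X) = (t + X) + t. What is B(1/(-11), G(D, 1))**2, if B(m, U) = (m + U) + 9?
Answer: 7557001/121 ≈ 62455.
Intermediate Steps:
b(t, X) = X + 2*t (b(t, X) = (X + t) + t = X + 2*t)
D = 12 (D = 6*2 = 12)
G(n, r) = r + n*(8 + n) (G(n, r) = (n + 2*4)*n + r = (n + 8)*n + r = (8 + n)*n + r = n*(8 + n) + r = r + n*(8 + n))
B(m, U) = 9 + U + m (B(m, U) = (U + m) + 9 = 9 + U + m)
B(1/(-11), G(D, 1))**2 = (9 + (1 + 12*(8 + 12)) + 1/(-11))**2 = (9 + (1 + 12*20) - 1/11)**2 = (9 + (1 + 240) - 1/11)**2 = (9 + 241 - 1/11)**2 = (2749/11)**2 = 7557001/121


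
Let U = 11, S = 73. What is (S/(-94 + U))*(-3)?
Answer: 219/83 ≈ 2.6386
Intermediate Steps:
(S/(-94 + U))*(-3) = (73/(-94 + 11))*(-3) = (73/(-83))*(-3) = (73*(-1/83))*(-3) = -73/83*(-3) = 219/83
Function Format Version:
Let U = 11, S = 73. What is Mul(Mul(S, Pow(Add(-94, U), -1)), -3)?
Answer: Rational(219, 83) ≈ 2.6386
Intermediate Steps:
Mul(Mul(S, Pow(Add(-94, U), -1)), -3) = Mul(Mul(73, Pow(Add(-94, 11), -1)), -3) = Mul(Mul(73, Pow(-83, -1)), -3) = Mul(Mul(73, Rational(-1, 83)), -3) = Mul(Rational(-73, 83), -3) = Rational(219, 83)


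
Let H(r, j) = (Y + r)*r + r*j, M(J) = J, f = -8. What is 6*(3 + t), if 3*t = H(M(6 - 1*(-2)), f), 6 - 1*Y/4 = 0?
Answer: 402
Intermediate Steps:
Y = 24 (Y = 24 - 4*0 = 24 + 0 = 24)
H(r, j) = j*r + r*(24 + r) (H(r, j) = (24 + r)*r + r*j = r*(24 + r) + j*r = j*r + r*(24 + r))
t = 64 (t = ((6 - 1*(-2))*(24 - 8 + (6 - 1*(-2))))/3 = ((6 + 2)*(24 - 8 + (6 + 2)))/3 = (8*(24 - 8 + 8))/3 = (8*24)/3 = (1/3)*192 = 64)
6*(3 + t) = 6*(3 + 64) = 6*67 = 402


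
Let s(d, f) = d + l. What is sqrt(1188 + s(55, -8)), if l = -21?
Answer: sqrt(1222) ≈ 34.957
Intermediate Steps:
s(d, f) = -21 + d (s(d, f) = d - 21 = -21 + d)
sqrt(1188 + s(55, -8)) = sqrt(1188 + (-21 + 55)) = sqrt(1188 + 34) = sqrt(1222)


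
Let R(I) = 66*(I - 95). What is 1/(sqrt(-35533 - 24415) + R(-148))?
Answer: -8019/128638696 - I*sqrt(14987)/128638696 ≈ -6.2337e-5 - 9.5167e-7*I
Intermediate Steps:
R(I) = -6270 + 66*I (R(I) = 66*(-95 + I) = -6270 + 66*I)
1/(sqrt(-35533 - 24415) + R(-148)) = 1/(sqrt(-35533 - 24415) + (-6270 + 66*(-148))) = 1/(sqrt(-59948) + (-6270 - 9768)) = 1/(2*I*sqrt(14987) - 16038) = 1/(-16038 + 2*I*sqrt(14987))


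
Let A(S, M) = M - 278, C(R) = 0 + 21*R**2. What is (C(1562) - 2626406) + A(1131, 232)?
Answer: 48610272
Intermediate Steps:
C(R) = 21*R**2
A(S, M) = -278 + M
(C(1562) - 2626406) + A(1131, 232) = (21*1562**2 - 2626406) + (-278 + 232) = (21*2439844 - 2626406) - 46 = (51236724 - 2626406) - 46 = 48610318 - 46 = 48610272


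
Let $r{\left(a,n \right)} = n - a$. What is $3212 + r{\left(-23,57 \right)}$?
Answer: $3292$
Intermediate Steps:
$3212 + r{\left(-23,57 \right)} = 3212 + \left(57 - -23\right) = 3212 + \left(57 + 23\right) = 3212 + 80 = 3292$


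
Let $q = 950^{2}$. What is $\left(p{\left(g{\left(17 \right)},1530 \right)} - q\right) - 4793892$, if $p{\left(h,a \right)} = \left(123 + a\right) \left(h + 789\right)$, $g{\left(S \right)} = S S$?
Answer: $-3914458$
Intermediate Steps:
$g{\left(S \right)} = S^{2}$
$p{\left(h,a \right)} = \left(123 + a\right) \left(789 + h\right)$
$q = 902500$
$\left(p{\left(g{\left(17 \right)},1530 \right)} - q\right) - 4793892 = \left(\left(97047 + 123 \cdot 17^{2} + 789 \cdot 1530 + 1530 \cdot 17^{2}\right) - 902500\right) - 4793892 = \left(\left(97047 + 123 \cdot 289 + 1207170 + 1530 \cdot 289\right) - 902500\right) - 4793892 = \left(\left(97047 + 35547 + 1207170 + 442170\right) - 902500\right) - 4793892 = \left(1781934 - 902500\right) - 4793892 = 879434 - 4793892 = -3914458$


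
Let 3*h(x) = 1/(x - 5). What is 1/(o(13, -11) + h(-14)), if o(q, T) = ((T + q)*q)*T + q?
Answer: -57/15562 ≈ -0.0036628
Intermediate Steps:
o(q, T) = q + T*q*(T + q) (o(q, T) = (q*(T + q))*T + q = T*q*(T + q) + q = q + T*q*(T + q))
h(x) = 1/(3*(-5 + x)) (h(x) = 1/(3*(x - 5)) = 1/(3*(-5 + x)))
1/(o(13, -11) + h(-14)) = 1/(13*(1 + (-11)² - 11*13) + 1/(3*(-5 - 14))) = 1/(13*(1 + 121 - 143) + (⅓)/(-19)) = 1/(13*(-21) + (⅓)*(-1/19)) = 1/(-273 - 1/57) = 1/(-15562/57) = -57/15562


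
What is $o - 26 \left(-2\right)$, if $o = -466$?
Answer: $-414$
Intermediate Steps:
$o - 26 \left(-2\right) = -466 - 26 \left(-2\right) = -466 - -52 = -466 + 52 = -414$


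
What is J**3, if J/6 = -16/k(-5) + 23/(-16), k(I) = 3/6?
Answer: -4134520125/512 ≈ -8.0752e+6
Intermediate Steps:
k(I) = 1/2 (k(I) = 3*(1/6) = 1/2)
J = -1605/8 (J = 6*(-16/1/2 + 23/(-16)) = 6*(-16*2 + 23*(-1/16)) = 6*(-32 - 23/16) = 6*(-535/16) = -1605/8 ≈ -200.63)
J**3 = (-1605/8)**3 = -4134520125/512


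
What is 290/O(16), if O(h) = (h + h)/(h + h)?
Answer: 290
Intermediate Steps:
O(h) = 1 (O(h) = (2*h)/((2*h)) = (2*h)*(1/(2*h)) = 1)
290/O(16) = 290/1 = 290*1 = 290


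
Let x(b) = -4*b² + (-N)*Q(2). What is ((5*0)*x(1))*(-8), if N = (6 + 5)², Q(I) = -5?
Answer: 0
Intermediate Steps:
N = 121 (N = 11² = 121)
x(b) = 605 - 4*b² (x(b) = -4*b² - 1*121*(-5) = -4*b² - 121*(-5) = -4*b² + 605 = 605 - 4*b²)
((5*0)*x(1))*(-8) = ((5*0)*(605 - 4*1²))*(-8) = (0*(605 - 4*1))*(-8) = (0*(605 - 4))*(-8) = (0*601)*(-8) = 0*(-8) = 0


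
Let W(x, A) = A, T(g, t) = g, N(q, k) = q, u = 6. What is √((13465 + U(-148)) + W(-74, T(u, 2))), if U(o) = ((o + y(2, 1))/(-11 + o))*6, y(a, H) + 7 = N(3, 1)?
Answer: 3*√4206239/53 ≈ 116.09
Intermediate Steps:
y(a, H) = -4 (y(a, H) = -7 + 3 = -4)
U(o) = 6*(-4 + o)/(-11 + o) (U(o) = ((o - 4)/(-11 + o))*6 = ((-4 + o)/(-11 + o))*6 = 6*(-4 + o)/(-11 + o))
√((13465 + U(-148)) + W(-74, T(u, 2))) = √((13465 + 6*(-4 - 148)/(-11 - 148)) + 6) = √((13465 + 6*(-152)/(-159)) + 6) = √((13465 + 6*(-1/159)*(-152)) + 6) = √((13465 + 304/53) + 6) = √(713949/53 + 6) = √(714267/53) = 3*√4206239/53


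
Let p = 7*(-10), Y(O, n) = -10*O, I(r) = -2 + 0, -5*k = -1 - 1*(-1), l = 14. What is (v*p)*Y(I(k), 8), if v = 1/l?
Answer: -100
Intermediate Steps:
k = 0 (k = -(-1 - 1*(-1))/5 = -(-1 + 1)/5 = -⅕*0 = 0)
I(r) = -2
p = -70
v = 1/14 ≈ 0.071429
(v*p)*Y(I(k), 8) = ((1/14)*(-70))*(-10*(-2)) = -5*20 = -100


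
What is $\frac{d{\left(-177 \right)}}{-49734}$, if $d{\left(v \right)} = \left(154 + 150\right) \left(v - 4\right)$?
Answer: $\frac{27512}{24867} \approx 1.1064$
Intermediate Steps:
$d{\left(v \right)} = -1216 + 304 v$ ($d{\left(v \right)} = 304 \left(-4 + v\right) = -1216 + 304 v$)
$\frac{d{\left(-177 \right)}}{-49734} = \frac{-1216 + 304 \left(-177\right)}{-49734} = \left(-1216 - 53808\right) \left(- \frac{1}{49734}\right) = \left(-55024\right) \left(- \frac{1}{49734}\right) = \frac{27512}{24867}$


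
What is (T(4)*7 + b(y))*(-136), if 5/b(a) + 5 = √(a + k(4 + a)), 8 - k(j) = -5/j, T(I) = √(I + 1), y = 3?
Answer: 23800/93 - 952*√5 + 680*√574/93 ≈ -1697.6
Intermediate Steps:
T(I) = √(1 + I)
k(j) = 8 + 5/j (k(j) = 8 - (-5)/j = 8 + 5/j)
b(a) = 5/(-5 + √(8 + a + 5/(4 + a))) (b(a) = 5/(-5 + √(a + (8 + 5/(4 + a)))) = 5/(-5 + √(8 + a + 5/(4 + a))))
(T(4)*7 + b(y))*(-136) = (√(1 + 4)*7 + 5/(-5 + √((37 + 3² + 12*3)/(4 + 3))))*(-136) = (√5*7 + 5/(-5 + √((37 + 9 + 36)/7)))*(-136) = (7*√5 + 5/(-5 + √((⅐)*82)))*(-136) = (7*√5 + 5/(-5 + √(82/7)))*(-136) = (7*√5 + 5/(-5 + √574/7))*(-136) = (5/(-5 + √574/7) + 7*√5)*(-136) = -952*√5 - 680/(-5 + √574/7)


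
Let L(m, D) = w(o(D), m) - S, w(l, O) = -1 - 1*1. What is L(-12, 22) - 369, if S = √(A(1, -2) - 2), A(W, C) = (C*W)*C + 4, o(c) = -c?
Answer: -371 - √6 ≈ -373.45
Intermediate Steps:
A(W, C) = 4 + W*C² (A(W, C) = W*C² + 4 = 4 + W*C²)
w(l, O) = -2 (w(l, O) = -1 - 1 = -2)
S = √6 (S = √((4 + 1*(-2)²) - 2) = √((4 + 1*4) - 2) = √((4 + 4) - 2) = √(8 - 2) = √6 ≈ 2.4495)
L(m, D) = -2 - √6
L(-12, 22) - 369 = (-2 - √6) - 369 = -371 - √6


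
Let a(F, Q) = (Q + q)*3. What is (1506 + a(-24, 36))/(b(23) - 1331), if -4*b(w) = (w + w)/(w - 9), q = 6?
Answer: -45696/37291 ≈ -1.2254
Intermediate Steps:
b(w) = -w/(2*(-9 + w)) (b(w) = -(w + w)/(4*(w - 9)) = -2*w/(4*(-9 + w)) = -w/(2*(-9 + w)))
a(F, Q) = 18 + 3*Q (a(F, Q) = (Q + 6)*3 = (6 + Q)*3 = 18 + 3*Q)
(1506 + a(-24, 36))/(b(23) - 1331) = (1506 + (18 + 3*36))/(-1*23/(-18 + 2*23) - 1331) = (1506 + (18 + 108))/(-1*23/(-18 + 46) - 1331) = (1506 + 126)/(-1*23/28 - 1331) = 1632/(-1*23*1/28 - 1331) = 1632/(-23/28 - 1331) = 1632/(-37291/28) = 1632*(-28/37291) = -45696/37291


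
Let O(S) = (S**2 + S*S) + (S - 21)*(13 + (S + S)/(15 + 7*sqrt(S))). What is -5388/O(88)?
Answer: -5362455492/16236178829 + 13276032*sqrt(22)/16236178829 ≈ -0.32644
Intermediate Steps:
O(S) = 2*S**2 + (-21 + S)*(13 + 2*S/(15 + 7*sqrt(S))) (O(S) = (S**2 + S**2) + (-21 + S)*(13 + (2*S)/(15 + 7*sqrt(S))) = 2*S**2 + (-21 + S)*(13 + 2*S/(15 + 7*sqrt(S))))
-5388/O(88) = -5388*(15 + 7*sqrt(88))/(-4095 - 3822*sqrt(22) + 14*88**(5/2) + 32*88**2 + 91*88**(3/2) + 153*88) = -5388*(15 + 7*(2*sqrt(22)))/(-4095 - 3822*sqrt(22) + 14*(15488*sqrt(22)) + 32*7744 + 91*(176*sqrt(22)) + 13464) = -5388*(15 + 14*sqrt(22))/(-4095 - 3822*sqrt(22) + 216832*sqrt(22) + 247808 + 16016*sqrt(22) + 13464) = -5388*(15 + 14*sqrt(22))/(257177 + 229026*sqrt(22))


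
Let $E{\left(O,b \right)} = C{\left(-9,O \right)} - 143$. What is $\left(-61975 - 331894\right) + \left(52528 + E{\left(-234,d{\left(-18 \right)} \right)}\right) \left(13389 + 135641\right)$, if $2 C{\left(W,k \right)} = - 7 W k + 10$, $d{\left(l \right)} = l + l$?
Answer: $6708787701$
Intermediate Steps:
$d{\left(l \right)} = 2 l$
$C{\left(W,k \right)} = 5 - \frac{7 W k}{2}$ ($C{\left(W,k \right)} = \frac{- 7 W k + 10}{2} = \frac{10 - 7 W k}{2} = 5 - \frac{7 W k}{2}$)
$E{\left(O,b \right)} = -138 + \frac{63 O}{2}$ ($E{\left(O,b \right)} = \left(5 - - \frac{63 O}{2}\right) - 143 = \left(5 + \frac{63 O}{2}\right) - 143 = -138 + \frac{63 O}{2}$)
$\left(-61975 - 331894\right) + \left(52528 + E{\left(-234,d{\left(-18 \right)} \right)}\right) \left(13389 + 135641\right) = \left(-61975 - 331894\right) + \left(52528 + \left(-138 + \frac{63}{2} \left(-234\right)\right)\right) \left(13389 + 135641\right) = -393869 + \left(52528 - 7509\right) 149030 = -393869 + 45019 \cdot 149030 = -393869 + 6709181570 = 6708787701$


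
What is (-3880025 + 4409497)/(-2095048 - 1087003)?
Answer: -529472/3182051 ≈ -0.16639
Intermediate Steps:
(-3880025 + 4409497)/(-2095048 - 1087003) = 529472/(-3182051) = 529472*(-1/3182051) = -529472/3182051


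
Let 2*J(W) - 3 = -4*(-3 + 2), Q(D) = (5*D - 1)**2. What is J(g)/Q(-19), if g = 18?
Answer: 7/18432 ≈ 0.00037977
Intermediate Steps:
Q(D) = (-1 + 5*D)**2
J(W) = 7/2 (J(W) = 3/2 + (-4*(-3 + 2))/2 = 3/2 + (-4*(-1))/2 = 3/2 + (1/2)*4 = 3/2 + 2 = 7/2)
J(g)/Q(-19) = 7/(2*((-1 + 5*(-19))**2)) = 7/(2*((-1 - 95)**2)) = 7/(2*((-96)**2)) = (7/2)/9216 = (7/2)*(1/9216) = 7/18432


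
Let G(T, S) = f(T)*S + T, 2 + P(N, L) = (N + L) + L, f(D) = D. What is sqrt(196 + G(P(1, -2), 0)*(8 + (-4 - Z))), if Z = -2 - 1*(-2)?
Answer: 4*sqrt(11) ≈ 13.266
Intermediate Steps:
Z = 0 (Z = -2 + 2 = 0)
P(N, L) = -2 + N + 2*L (P(N, L) = -2 + ((N + L) + L) = -2 + ((L + N) + L) = -2 + (N + 2*L) = -2 + N + 2*L)
G(T, S) = T + S*T (G(T, S) = T*S + T = S*T + T = T + S*T)
sqrt(196 + G(P(1, -2), 0)*(8 + (-4 - Z))) = sqrt(196 + ((-2 + 1 + 2*(-2))*(1 + 0))*(8 + (-4 - 1*0))) = sqrt(196 + ((-2 + 1 - 4)*1)*(8 + (-4 + 0))) = sqrt(196 + (-5*1)*(8 - 4)) = sqrt(196 - 5*4) = sqrt(196 - 20) = sqrt(176) = 4*sqrt(11)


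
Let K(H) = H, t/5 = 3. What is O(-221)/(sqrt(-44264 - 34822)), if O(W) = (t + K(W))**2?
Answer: -21218*I*sqrt(1614)/5649 ≈ -150.9*I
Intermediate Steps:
t = 15 (t = 5*3 = 15)
O(W) = (15 + W)**2
O(-221)/(sqrt(-44264 - 34822)) = (15 - 221)**2/(sqrt(-44264 - 34822)) = (-206)**2/(sqrt(-79086)) = 42436/((7*I*sqrt(1614))) = 42436*(-I*sqrt(1614)/11298) = -21218*I*sqrt(1614)/5649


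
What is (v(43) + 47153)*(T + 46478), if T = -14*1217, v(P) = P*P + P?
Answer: 1443884800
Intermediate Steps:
v(P) = P + P² (v(P) = P² + P = P + P²)
T = -17038
(v(43) + 47153)*(T + 46478) = (43*(1 + 43) + 47153)*(-17038 + 46478) = (43*44 + 47153)*29440 = (1892 + 47153)*29440 = 49045*29440 = 1443884800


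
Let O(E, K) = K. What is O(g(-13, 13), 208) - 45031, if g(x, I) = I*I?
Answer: -44823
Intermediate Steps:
g(x, I) = I²
O(g(-13, 13), 208) - 45031 = 208 - 45031 = -44823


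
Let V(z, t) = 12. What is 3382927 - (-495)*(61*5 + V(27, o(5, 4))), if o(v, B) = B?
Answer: 3539842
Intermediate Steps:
3382927 - (-495)*(61*5 + V(27, o(5, 4))) = 3382927 - (-495)*(61*5 + 12) = 3382927 - (-495)*(305 + 12) = 3382927 - (-495)*317 = 3382927 - 1*(-156915) = 3382927 + 156915 = 3539842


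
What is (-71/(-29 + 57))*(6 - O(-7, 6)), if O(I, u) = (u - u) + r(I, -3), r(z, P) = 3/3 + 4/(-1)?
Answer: -639/28 ≈ -22.821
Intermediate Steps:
r(z, P) = -3 (r(z, P) = 3*(⅓) + 4*(-1) = 1 - 4 = -3)
O(I, u) = -3 (O(I, u) = (u - u) - 3 = 0 - 3 = -3)
(-71/(-29 + 57))*(6 - O(-7, 6)) = (-71/(-29 + 57))*(6 - 1*(-3)) = (-71/28)*(6 + 3) = ((1/28)*(-71))*9 = -71/28*9 = -639/28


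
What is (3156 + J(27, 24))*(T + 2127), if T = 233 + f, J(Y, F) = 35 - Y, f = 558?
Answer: 9232552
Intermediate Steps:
T = 791 (T = 233 + 558 = 791)
(3156 + J(27, 24))*(T + 2127) = (3156 + (35 - 1*27))*(791 + 2127) = (3156 + (35 - 27))*2918 = (3156 + 8)*2918 = 3164*2918 = 9232552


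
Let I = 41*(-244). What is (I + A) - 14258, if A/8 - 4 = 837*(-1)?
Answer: -30926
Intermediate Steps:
A = -6664 (A = 32 + 8*(837*(-1)) = 32 + 8*(-837) = 32 - 6696 = -6664)
I = -10004
(I + A) - 14258 = (-10004 - 6664) - 14258 = -16668 - 14258 = -30926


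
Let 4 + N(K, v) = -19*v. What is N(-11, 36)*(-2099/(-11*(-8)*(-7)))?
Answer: -180514/77 ≈ -2344.3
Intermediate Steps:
N(K, v) = -4 - 19*v
N(-11, 36)*(-2099/(-11*(-8)*(-7))) = (-4 - 19*36)*(-2099/(-11*(-8)*(-7))) = (-4 - 684)*(-2099/(88*(-7))) = -(-1444112)/(-616) = -(-1444112)*(-1)/616 = -688*2099/616 = -180514/77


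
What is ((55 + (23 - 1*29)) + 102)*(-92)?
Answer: -13892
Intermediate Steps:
((55 + (23 - 1*29)) + 102)*(-92) = ((55 + (23 - 29)) + 102)*(-92) = ((55 - 6) + 102)*(-92) = (49 + 102)*(-92) = 151*(-92) = -13892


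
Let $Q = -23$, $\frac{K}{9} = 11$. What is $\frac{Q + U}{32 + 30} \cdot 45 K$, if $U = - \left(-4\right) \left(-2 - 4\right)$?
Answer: $- \frac{209385}{62} \approx -3377.2$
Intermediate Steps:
$K = 99$ ($K = 9 \cdot 11 = 99$)
$U = -24$ ($U = - \left(-4\right) \left(-6\right) = \left(-1\right) 24 = -24$)
$\frac{Q + U}{32 + 30} \cdot 45 K = \frac{-23 - 24}{32 + 30} \cdot 45 \cdot 99 = - \frac{47}{62} \cdot 45 \cdot 99 = \left(-47\right) \frac{1}{62} \cdot 45 \cdot 99 = \left(- \frac{47}{62}\right) 45 \cdot 99 = \left(- \frac{2115}{62}\right) 99 = - \frac{209385}{62}$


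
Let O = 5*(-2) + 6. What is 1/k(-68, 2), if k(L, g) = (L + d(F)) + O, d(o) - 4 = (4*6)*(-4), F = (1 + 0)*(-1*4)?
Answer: -1/164 ≈ -0.0060976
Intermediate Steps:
F = -4 (F = 1*(-4) = -4)
d(o) = -92 (d(o) = 4 + (4*6)*(-4) = 4 + 24*(-4) = 4 - 96 = -92)
O = -4 (O = -10 + 6 = -4)
k(L, g) = -96 + L (k(L, g) = (L - 92) - 4 = (-92 + L) - 4 = -96 + L)
1/k(-68, 2) = 1/(-96 - 68) = 1/(-164) = -1/164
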